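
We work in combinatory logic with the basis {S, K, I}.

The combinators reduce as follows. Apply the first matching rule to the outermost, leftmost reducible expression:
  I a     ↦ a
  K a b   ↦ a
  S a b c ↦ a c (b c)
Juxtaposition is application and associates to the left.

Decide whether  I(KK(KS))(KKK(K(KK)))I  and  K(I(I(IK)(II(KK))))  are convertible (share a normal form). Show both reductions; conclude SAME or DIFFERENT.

Answer: SAME — A ⇓ K(K(KK)), B ⇓ K(K(KK))

Working:
Term A:
  start: I(KK(KS))(KKK(K(KK)))I
  [1] KK(KS)(KKK(K(KK)))I
  [2] K(KKK(K(KK)))I
  [3] KKK(K(KK))
  [4] K(K(KK))

Term B:
  start: K(I(I(IK)(II(KK))))
  [1] K(I(IK)(II(KK)))
  [2] K(IK(II(KK)))
  [3] K(K(II(KK)))
  [4] K(K(I(KK)))
  [5] K(K(KK))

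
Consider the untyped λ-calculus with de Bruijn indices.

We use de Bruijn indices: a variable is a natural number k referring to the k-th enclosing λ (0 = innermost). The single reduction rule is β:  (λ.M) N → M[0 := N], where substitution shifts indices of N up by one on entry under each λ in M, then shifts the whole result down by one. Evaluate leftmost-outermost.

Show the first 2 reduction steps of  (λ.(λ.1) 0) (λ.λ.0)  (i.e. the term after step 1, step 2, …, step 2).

  start: (λ.(λ.1) 0) (λ.λ.0)
  →1  (λ.λ.λ.0) (λ.λ.0)
  →2  λ.λ.0

Answer: after 2 steps: λ.λ.0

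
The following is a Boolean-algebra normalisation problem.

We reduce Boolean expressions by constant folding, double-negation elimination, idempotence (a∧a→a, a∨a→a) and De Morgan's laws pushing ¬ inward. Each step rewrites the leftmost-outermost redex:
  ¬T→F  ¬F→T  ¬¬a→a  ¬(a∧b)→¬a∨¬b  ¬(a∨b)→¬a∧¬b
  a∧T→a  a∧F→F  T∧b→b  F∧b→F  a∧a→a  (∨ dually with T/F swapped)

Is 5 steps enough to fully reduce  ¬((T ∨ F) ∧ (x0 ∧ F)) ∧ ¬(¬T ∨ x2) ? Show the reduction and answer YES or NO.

  start: ¬((T ∨ F) ∧ (x0 ∧ F)) ∧ ¬(¬T ∨ x2)
  →1  (¬(T ∨ F) ∨ ¬(x0 ∧ F)) ∧ ¬(¬T ∨ x2)
  →2  ((¬T ∧ ¬F) ∨ ¬(x0 ∧ F)) ∧ ¬(¬T ∨ x2)
  →3  ((F ∧ ¬F) ∨ ¬(x0 ∧ F)) ∧ ¬(¬T ∨ x2)
  →4  (F ∨ ¬(x0 ∧ F)) ∧ ¬(¬T ∨ x2)
  →5  ¬(x0 ∧ F) ∧ ¬(¬T ∨ x2)

Answer: NO — after 5 steps the term is ¬(x0 ∧ F) ∧ ¬(¬T ∨ x2), not yet normal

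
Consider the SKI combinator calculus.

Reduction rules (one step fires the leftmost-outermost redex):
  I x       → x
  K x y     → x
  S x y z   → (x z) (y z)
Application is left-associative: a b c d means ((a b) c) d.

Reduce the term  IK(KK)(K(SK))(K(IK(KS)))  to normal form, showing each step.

Answer: normal form = K  (in 3 steps)

Working:
  start: IK(KK)(K(SK))(K(IK(KS)))
  →1  K(KK)(K(SK))(K(IK(KS)))
  →2  KK(K(IK(KS)))
  →3  K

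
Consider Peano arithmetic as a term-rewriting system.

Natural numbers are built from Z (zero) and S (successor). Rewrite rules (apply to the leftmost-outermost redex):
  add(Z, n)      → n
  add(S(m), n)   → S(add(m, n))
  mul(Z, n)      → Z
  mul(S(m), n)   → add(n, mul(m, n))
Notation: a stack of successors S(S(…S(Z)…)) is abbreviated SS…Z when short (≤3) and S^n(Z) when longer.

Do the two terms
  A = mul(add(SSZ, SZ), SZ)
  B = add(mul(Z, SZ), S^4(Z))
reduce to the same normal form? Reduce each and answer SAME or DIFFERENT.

Term A:
  start: mul(add(SSZ, SZ), SZ)
  →1  mul(S(add(SZ, SZ)), SZ)
  →2  add(SZ, mul(add(SZ, SZ), SZ))
  →3  S(add(Z, mul(add(SZ, SZ), SZ)))
  →4  S(mul(add(SZ, SZ), SZ))
  →5  S(mul(S(add(Z, SZ)), SZ))
  →6  S(add(SZ, mul(add(Z, SZ), SZ)))
  →7  S(S(add(Z, mul(add(Z, SZ), SZ))))
  →8  S(S(mul(add(Z, SZ), SZ)))
  →9  S(S(mul(SZ, SZ)))
  →10  S(S(add(SZ, mul(Z, SZ))))
  →11  S(S(S(add(Z, mul(Z, SZ)))))
  →12  S(S(S(mul(Z, SZ))))
  →13  SSSZ

Term B:
  start: add(mul(Z, SZ), S^4(Z))
  →1  add(Z, S^4(Z))
  →2  S^4(Z)

Answer: DIFFERENT — A ⇓ SSSZ, B ⇓ S^4(Z)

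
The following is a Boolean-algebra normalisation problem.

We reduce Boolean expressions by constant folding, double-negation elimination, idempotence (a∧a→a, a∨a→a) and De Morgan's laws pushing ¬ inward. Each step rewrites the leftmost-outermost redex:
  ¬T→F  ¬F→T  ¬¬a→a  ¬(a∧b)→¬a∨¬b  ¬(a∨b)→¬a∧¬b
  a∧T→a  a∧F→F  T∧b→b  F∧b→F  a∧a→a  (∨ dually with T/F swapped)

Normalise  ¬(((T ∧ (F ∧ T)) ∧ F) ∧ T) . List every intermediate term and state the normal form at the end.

Answer: normal form = T  (in 10 steps)

Working:
  start: ¬(((T ∧ (F ∧ T)) ∧ F) ∧ T)
  [1] ¬((T ∧ (F ∧ T)) ∧ F) ∨ ¬T
  [2] (¬(T ∧ (F ∧ T)) ∨ ¬F) ∨ ¬T
  [3] ((¬T ∨ ¬(F ∧ T)) ∨ ¬F) ∨ ¬T
  [4] ((F ∨ ¬(F ∧ T)) ∨ ¬F) ∨ ¬T
  [5] (¬(F ∧ T) ∨ ¬F) ∨ ¬T
  [6] ((¬F ∨ ¬T) ∨ ¬F) ∨ ¬T
  [7] ((T ∨ ¬T) ∨ ¬F) ∨ ¬T
  [8] (T ∨ ¬F) ∨ ¬T
  [9] T ∨ ¬T
  [10] T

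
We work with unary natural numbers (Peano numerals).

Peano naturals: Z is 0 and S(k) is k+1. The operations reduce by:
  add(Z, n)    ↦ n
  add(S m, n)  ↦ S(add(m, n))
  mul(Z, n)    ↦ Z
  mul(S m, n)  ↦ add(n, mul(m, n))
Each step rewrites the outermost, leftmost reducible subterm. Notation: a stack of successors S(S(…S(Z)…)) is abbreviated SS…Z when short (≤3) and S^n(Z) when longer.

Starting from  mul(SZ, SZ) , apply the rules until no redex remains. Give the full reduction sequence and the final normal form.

Answer: normal form = SZ  (in 4 steps)

Derivation:
  start: mul(SZ, SZ)
  [1] add(SZ, mul(Z, SZ))
  [2] S(add(Z, mul(Z, SZ)))
  [3] S(mul(Z, SZ))
  [4] SZ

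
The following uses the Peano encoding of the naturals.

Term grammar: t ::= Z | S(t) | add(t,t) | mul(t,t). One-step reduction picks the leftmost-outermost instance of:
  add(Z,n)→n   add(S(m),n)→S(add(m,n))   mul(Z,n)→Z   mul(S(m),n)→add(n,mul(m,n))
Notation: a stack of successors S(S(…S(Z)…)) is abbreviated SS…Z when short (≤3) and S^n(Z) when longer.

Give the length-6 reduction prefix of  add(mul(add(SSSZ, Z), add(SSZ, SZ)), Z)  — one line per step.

  start: add(mul(add(SSSZ, Z), add(SSZ, SZ)), Z)
  [1] add(mul(S(add(SSZ, Z)), add(SSZ, SZ)), Z)
  [2] add(add(add(SSZ, SZ), mul(add(SSZ, Z), add(SSZ, SZ))), Z)
  [3] add(add(S(add(SZ, SZ)), mul(add(SSZ, Z), add(SSZ, SZ))), Z)
  [4] add(S(add(add(SZ, SZ), mul(add(SSZ, Z), add(SSZ, SZ)))), Z)
  [5] S(add(add(add(SZ, SZ), mul(add(SSZ, Z), add(SSZ, SZ))), Z))
  [6] S(add(add(S(add(Z, SZ)), mul(add(SSZ, Z), add(SSZ, SZ))), Z))

Answer: after 6 steps: S(add(add(S(add(Z, SZ)), mul(add(SSZ, Z), add(SSZ, SZ))), Z))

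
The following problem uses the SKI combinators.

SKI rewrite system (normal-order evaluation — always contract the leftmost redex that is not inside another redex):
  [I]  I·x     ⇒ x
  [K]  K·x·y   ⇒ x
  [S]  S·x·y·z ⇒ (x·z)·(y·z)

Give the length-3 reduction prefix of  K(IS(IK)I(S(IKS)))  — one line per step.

Answer: after 3 steps: K(K(S(IKS))(I(S(IKS))))

Working:
  start: K(IS(IK)I(S(IKS)))
  [1] K(S(IK)I(S(IKS)))
  [2] K(IK(S(IKS))(I(S(IKS))))
  [3] K(K(S(IKS))(I(S(IKS))))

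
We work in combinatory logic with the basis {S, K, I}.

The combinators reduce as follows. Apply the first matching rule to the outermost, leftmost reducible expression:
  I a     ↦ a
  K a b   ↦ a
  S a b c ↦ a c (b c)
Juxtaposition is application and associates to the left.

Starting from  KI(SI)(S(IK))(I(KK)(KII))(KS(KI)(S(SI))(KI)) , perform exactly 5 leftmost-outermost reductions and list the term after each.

Answer: after 5 steps: KS(KI)(S(SI))(KI)

Derivation:
  start: KI(SI)(S(IK))(I(KK)(KII))(KS(KI)(S(SI))(KI))
  step 1: I(S(IK))(I(KK)(KII))(KS(KI)(S(SI))(KI))
  step 2: S(IK)(I(KK)(KII))(KS(KI)(S(SI))(KI))
  step 3: IK(KS(KI)(S(SI))(KI))(I(KK)(KII)(KS(KI)(S(SI))(KI)))
  step 4: K(KS(KI)(S(SI))(KI))(I(KK)(KII)(KS(KI)(S(SI))(KI)))
  step 5: KS(KI)(S(SI))(KI)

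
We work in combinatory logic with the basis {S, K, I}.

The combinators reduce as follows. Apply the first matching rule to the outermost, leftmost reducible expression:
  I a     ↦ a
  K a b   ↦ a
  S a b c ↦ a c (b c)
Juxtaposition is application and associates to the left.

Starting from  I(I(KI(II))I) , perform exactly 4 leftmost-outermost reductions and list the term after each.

  start: I(I(KI(II))I)
  step 1: I(KI(II))I
  step 2: KI(II)I
  step 3: II
  step 4: I

Answer: after 4 steps: I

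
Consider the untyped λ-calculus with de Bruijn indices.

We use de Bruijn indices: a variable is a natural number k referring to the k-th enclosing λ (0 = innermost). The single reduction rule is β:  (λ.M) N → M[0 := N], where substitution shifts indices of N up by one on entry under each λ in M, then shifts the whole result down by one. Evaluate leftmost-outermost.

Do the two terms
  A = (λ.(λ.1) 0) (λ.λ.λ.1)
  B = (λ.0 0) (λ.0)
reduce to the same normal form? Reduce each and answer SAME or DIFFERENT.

Answer: DIFFERENT — A ⇓ λ.λ.λ.1, B ⇓ λ.0

Reduction:
Term A:
  start: (λ.(λ.1) 0) (λ.λ.λ.1)
  step 1: (λ.λ.λ.λ.1) (λ.λ.λ.1)
  step 2: λ.λ.λ.1

Term B:
  start: (λ.0 0) (λ.0)
  step 1: (λ.0) (λ.0)
  step 2: λ.0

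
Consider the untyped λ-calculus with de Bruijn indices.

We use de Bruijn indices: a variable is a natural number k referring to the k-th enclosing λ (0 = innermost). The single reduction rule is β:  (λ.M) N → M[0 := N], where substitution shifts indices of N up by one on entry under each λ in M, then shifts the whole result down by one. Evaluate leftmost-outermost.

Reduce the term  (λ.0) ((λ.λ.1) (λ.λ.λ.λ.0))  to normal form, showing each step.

  start: (λ.0) ((λ.λ.1) (λ.λ.λ.λ.0))
  →1  (λ.λ.1) (λ.λ.λ.λ.0)
  →2  λ.λ.λ.λ.λ.0

Answer: normal form = λ.λ.λ.λ.λ.0  (in 2 steps)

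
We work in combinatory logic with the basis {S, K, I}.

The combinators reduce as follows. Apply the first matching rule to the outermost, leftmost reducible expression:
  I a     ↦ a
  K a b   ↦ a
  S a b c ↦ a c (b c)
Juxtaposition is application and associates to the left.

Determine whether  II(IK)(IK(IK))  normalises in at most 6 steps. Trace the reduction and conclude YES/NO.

Answer: YES — reaches normal form K(KK) in 5 ≤ 6 steps

Reduction:
  start: II(IK)(IK(IK))
  →1  I(IK)(IK(IK))
  →2  IK(IK(IK))
  →3  K(IK(IK))
  →4  K(K(IK))
  →5  K(KK)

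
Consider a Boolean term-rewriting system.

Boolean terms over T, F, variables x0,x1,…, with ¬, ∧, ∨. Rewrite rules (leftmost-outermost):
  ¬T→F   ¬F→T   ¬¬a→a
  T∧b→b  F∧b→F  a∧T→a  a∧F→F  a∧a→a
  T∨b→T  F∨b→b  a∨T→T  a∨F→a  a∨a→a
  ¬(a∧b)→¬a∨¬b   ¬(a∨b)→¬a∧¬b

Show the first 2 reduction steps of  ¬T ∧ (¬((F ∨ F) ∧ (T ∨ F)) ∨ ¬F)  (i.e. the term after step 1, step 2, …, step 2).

  start: ¬T ∧ (¬((F ∨ F) ∧ (T ∨ F)) ∨ ¬F)
  step 1: F ∧ (¬((F ∨ F) ∧ (T ∨ F)) ∨ ¬F)
  step 2: F

Answer: after 2 steps: F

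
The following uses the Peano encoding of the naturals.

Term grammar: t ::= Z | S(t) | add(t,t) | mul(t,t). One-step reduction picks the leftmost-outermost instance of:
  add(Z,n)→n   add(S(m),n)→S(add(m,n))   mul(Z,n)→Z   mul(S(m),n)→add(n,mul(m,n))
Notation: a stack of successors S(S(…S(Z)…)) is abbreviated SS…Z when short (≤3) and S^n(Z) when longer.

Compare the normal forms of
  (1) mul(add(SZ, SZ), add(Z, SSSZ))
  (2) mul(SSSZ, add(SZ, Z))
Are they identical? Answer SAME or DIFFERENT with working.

Term A:
  start: mul(add(SZ, SZ), add(Z, SSSZ))
  [1] mul(S(add(Z, SZ)), add(Z, SSSZ))
  [2] add(add(Z, SSSZ), mul(add(Z, SZ), add(Z, SSSZ)))
  [3] add(SSSZ, mul(add(Z, SZ), add(Z, SSSZ)))
  [4] S(add(SSZ, mul(add(Z, SZ), add(Z, SSSZ))))
  [5] S(S(add(SZ, mul(add(Z, SZ), add(Z, SSSZ)))))
  [6] S(S(S(add(Z, mul(add(Z, SZ), add(Z, SSSZ))))))
  [7] S(S(S(mul(add(Z, SZ), add(Z, SSSZ)))))
  [8] S(S(S(mul(SZ, add(Z, SSSZ)))))
  [9] S(S(S(add(add(Z, SSSZ), mul(Z, add(Z, SSSZ))))))
  [10] S(S(S(add(SSSZ, mul(Z, add(Z, SSSZ))))))
  [11] S(S(S(S(add(SSZ, mul(Z, add(Z, SSSZ)))))))
  [12] S(S(S(S(S(add(SZ, mul(Z, add(Z, SSSZ))))))))
  [13] S(S(S(S(S(S(add(Z, mul(Z, add(Z, SSSZ)))))))))
  [14] S(S(S(S(S(S(mul(Z, add(Z, SSSZ))))))))
  [15] S^6(Z)

Term B:
  start: mul(SSSZ, add(SZ, Z))
  [1] add(add(SZ, Z), mul(SSZ, add(SZ, Z)))
  [2] add(S(add(Z, Z)), mul(SSZ, add(SZ, Z)))
  [3] S(add(add(Z, Z), mul(SSZ, add(SZ, Z))))
  [4] S(add(Z, mul(SSZ, add(SZ, Z))))
  [5] S(mul(SSZ, add(SZ, Z)))
  [6] S(add(add(SZ, Z), mul(SZ, add(SZ, Z))))
  [7] S(add(S(add(Z, Z)), mul(SZ, add(SZ, Z))))
  [8] S(S(add(add(Z, Z), mul(SZ, add(SZ, Z)))))
  [9] S(S(add(Z, mul(SZ, add(SZ, Z)))))
  [10] S(S(mul(SZ, add(SZ, Z))))
  [11] S(S(add(add(SZ, Z), mul(Z, add(SZ, Z)))))
  [12] S(S(add(S(add(Z, Z)), mul(Z, add(SZ, Z)))))
  [13] S(S(S(add(add(Z, Z), mul(Z, add(SZ, Z))))))
  [14] S(S(S(add(Z, mul(Z, add(SZ, Z))))))
  [15] S(S(S(mul(Z, add(SZ, Z)))))
  [16] SSSZ

Answer: DIFFERENT — A ⇓ S^6(Z), B ⇓ SSSZ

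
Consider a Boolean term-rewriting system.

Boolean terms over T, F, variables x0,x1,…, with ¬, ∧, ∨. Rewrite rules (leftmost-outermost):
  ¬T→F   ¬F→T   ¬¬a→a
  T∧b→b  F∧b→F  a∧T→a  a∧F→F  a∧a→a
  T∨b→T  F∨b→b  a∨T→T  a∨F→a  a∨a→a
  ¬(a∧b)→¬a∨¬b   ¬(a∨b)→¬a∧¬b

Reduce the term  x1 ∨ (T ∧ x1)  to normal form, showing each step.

Answer: normal form = x1  (in 2 steps)

Reduction:
  start: x1 ∨ (T ∧ x1)
  step 1: x1 ∨ x1
  step 2: x1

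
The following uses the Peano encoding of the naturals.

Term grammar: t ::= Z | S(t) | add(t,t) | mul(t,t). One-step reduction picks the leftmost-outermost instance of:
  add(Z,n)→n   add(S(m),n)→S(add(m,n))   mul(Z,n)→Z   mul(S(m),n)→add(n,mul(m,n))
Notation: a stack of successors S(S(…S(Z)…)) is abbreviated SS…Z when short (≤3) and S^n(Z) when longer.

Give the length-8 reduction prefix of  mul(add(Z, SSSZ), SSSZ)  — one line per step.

  start: mul(add(Z, SSSZ), SSSZ)
  [1] mul(SSSZ, SSSZ)
  [2] add(SSSZ, mul(SSZ, SSSZ))
  [3] S(add(SSZ, mul(SSZ, SSSZ)))
  [4] S(S(add(SZ, mul(SSZ, SSSZ))))
  [5] S(S(S(add(Z, mul(SSZ, SSSZ)))))
  [6] S(S(S(mul(SSZ, SSSZ))))
  [7] S(S(S(add(SSSZ, mul(SZ, SSSZ)))))
  [8] S(S(S(S(add(SSZ, mul(SZ, SSSZ))))))

Answer: after 8 steps: S(S(S(S(add(SSZ, mul(SZ, SSSZ))))))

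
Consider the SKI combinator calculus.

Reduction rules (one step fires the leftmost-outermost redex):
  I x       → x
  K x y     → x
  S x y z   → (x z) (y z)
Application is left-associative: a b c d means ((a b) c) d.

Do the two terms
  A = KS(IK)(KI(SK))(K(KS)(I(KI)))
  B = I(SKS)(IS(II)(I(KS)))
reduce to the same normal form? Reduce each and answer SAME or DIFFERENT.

Answer: SAME — A ⇓ SI(KS), B ⇓ SI(KS)

Reduction:
Term A:
  start: KS(IK)(KI(SK))(K(KS)(I(KI)))
  step 1: S(KI(SK))(K(KS)(I(KI)))
  step 2: SI(K(KS)(I(KI)))
  step 3: SI(KS)

Term B:
  start: I(SKS)(IS(II)(I(KS)))
  step 1: SKS(IS(II)(I(KS)))
  step 2: K(IS(II)(I(KS)))(S(IS(II)(I(KS))))
  step 3: IS(II)(I(KS))
  step 4: S(II)(I(KS))
  step 5: SI(I(KS))
  step 6: SI(KS)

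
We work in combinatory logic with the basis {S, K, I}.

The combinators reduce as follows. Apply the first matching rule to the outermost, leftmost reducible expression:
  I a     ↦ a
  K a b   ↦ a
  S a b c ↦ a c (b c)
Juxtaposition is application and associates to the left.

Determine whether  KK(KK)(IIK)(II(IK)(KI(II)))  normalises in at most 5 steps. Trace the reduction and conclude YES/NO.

  start: KK(KK)(IIK)(II(IK)(KI(II)))
  step 1: K(IIK)(II(IK)(KI(II)))
  step 2: IIK
  step 3: IK
  step 4: K

Answer: YES — reaches normal form K in 4 ≤ 5 steps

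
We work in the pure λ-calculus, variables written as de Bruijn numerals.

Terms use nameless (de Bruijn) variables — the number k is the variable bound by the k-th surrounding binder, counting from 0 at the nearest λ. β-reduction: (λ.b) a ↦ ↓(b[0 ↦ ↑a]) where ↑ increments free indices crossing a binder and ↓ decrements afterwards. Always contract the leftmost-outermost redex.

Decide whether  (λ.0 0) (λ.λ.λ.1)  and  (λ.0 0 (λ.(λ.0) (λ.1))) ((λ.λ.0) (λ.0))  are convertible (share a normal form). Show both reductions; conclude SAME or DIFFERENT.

Answer: SAME — A ⇓ λ.λ.1, B ⇓ λ.λ.1

Working:
Term A:
  start: (λ.0 0) (λ.λ.λ.1)
  [1] (λ.λ.λ.1) (λ.λ.λ.1)
  [2] λ.λ.1

Term B:
  start: (λ.0 0 (λ.(λ.0) (λ.1))) ((λ.λ.0) (λ.0))
  [1] (λ.λ.0) (λ.0) ((λ.λ.0) (λ.0)) (λ.(λ.0) (λ.1))
  [2] (λ.0) ((λ.λ.0) (λ.0)) (λ.(λ.0) (λ.1))
  [3] (λ.λ.0) (λ.0) (λ.(λ.0) (λ.1))
  [4] (λ.0) (λ.(λ.0) (λ.1))
  [5] λ.(λ.0) (λ.1)
  [6] λ.λ.1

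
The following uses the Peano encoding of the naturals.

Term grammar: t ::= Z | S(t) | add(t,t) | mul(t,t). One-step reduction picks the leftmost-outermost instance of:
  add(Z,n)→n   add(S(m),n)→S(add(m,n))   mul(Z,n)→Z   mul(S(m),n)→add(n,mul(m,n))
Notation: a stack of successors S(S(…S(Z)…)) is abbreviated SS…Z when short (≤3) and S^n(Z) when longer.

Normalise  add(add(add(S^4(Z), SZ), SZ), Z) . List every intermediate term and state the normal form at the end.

  start: add(add(add(S^4(Z), SZ), SZ), Z)
  →1  add(add(S(add(SSSZ, SZ)), SZ), Z)
  →2  add(S(add(add(SSSZ, SZ), SZ)), Z)
  →3  S(add(add(add(SSSZ, SZ), SZ), Z))
  →4  S(add(add(S(add(SSZ, SZ)), SZ), Z))
  →5  S(add(S(add(add(SSZ, SZ), SZ)), Z))
  →6  S(S(add(add(add(SSZ, SZ), SZ), Z)))
  →7  S(S(add(add(S(add(SZ, SZ)), SZ), Z)))
  →8  S(S(add(S(add(add(SZ, SZ), SZ)), Z)))
  →9  S(S(S(add(add(add(SZ, SZ), SZ), Z))))
  →10  S(S(S(add(add(S(add(Z, SZ)), SZ), Z))))
  →11  S(S(S(add(S(add(add(Z, SZ), SZ)), Z))))
  →12  S(S(S(S(add(add(add(Z, SZ), SZ), Z)))))
  →13  S(S(S(S(add(add(SZ, SZ), Z)))))
  →14  S(S(S(S(add(S(add(Z, SZ)), Z)))))
  →15  S(S(S(S(S(add(add(Z, SZ), Z))))))
  →16  S(S(S(S(S(add(SZ, Z))))))
  →17  S(S(S(S(S(S(add(Z, Z)))))))
  →18  S^6(Z)

Answer: normal form = S^6(Z)  (in 18 steps)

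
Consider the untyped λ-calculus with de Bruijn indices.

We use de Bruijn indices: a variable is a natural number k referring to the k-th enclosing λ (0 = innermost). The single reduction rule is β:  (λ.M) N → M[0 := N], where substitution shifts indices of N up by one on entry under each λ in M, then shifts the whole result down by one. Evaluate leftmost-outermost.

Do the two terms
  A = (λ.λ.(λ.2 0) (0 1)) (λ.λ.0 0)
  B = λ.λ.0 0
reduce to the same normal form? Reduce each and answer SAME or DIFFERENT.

Term A:
  start: (λ.λ.(λ.2 0) (0 1)) (λ.λ.0 0)
  step 1: λ.(λ.(λ.λ.0 0) 0) (0 (λ.λ.0 0))
  step 2: λ.(λ.λ.0 0) (0 (λ.λ.0 0))
  step 3: λ.λ.0 0

Term B:
  start: λ.λ.0 0

Answer: SAME — A ⇓ λ.λ.0 0, B ⇓ λ.λ.0 0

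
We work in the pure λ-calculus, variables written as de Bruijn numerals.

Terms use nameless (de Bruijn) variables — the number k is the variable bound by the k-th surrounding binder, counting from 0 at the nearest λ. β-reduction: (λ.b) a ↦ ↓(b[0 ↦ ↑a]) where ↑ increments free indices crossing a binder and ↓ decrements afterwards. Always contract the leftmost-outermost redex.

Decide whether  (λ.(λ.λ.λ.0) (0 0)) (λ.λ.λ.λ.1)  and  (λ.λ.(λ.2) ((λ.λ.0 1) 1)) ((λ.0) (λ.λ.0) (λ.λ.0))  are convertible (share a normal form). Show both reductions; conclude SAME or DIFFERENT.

Term A:
  start: (λ.(λ.λ.λ.0) (0 0)) (λ.λ.λ.λ.1)
  step 1: (λ.λ.λ.0) ((λ.λ.λ.λ.1) (λ.λ.λ.λ.1))
  step 2: λ.λ.0

Term B:
  start: (λ.λ.(λ.2) ((λ.λ.0 1) 1)) ((λ.0) (λ.λ.0) (λ.λ.0))
  step 1: λ.(λ.(λ.0) (λ.λ.0) (λ.λ.0)) ((λ.λ.0 1) ((λ.0) (λ.λ.0) (λ.λ.0)))
  step 2: λ.(λ.0) (λ.λ.0) (λ.λ.0)
  step 3: λ.(λ.λ.0) (λ.λ.0)
  step 4: λ.λ.0

Answer: SAME — A ⇓ λ.λ.0, B ⇓ λ.λ.0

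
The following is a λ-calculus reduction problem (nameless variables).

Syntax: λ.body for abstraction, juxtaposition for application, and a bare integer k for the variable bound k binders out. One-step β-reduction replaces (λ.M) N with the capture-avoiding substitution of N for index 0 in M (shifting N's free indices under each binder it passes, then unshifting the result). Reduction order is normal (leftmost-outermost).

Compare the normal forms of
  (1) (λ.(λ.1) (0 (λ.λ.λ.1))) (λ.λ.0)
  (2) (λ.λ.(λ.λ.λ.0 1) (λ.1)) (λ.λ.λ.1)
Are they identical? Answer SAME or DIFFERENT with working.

Answer: DIFFERENT — A ⇓ λ.λ.0, B ⇓ λ.λ.λ.0 1

Reduction:
Term A:
  start: (λ.(λ.1) (0 (λ.λ.λ.1))) (λ.λ.0)
  [1] (λ.λ.λ.0) ((λ.λ.0) (λ.λ.λ.1))
  [2] λ.λ.0

Term B:
  start: (λ.λ.(λ.λ.λ.0 1) (λ.1)) (λ.λ.λ.1)
  [1] λ.(λ.λ.λ.0 1) (λ.1)
  [2] λ.λ.λ.0 1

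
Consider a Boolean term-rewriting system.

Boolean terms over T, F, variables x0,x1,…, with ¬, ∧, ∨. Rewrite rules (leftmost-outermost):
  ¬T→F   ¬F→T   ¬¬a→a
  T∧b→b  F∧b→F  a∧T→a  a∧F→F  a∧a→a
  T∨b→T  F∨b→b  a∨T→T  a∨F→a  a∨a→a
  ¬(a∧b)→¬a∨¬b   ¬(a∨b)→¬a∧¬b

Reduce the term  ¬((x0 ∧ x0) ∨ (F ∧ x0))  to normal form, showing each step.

Answer: normal form = ¬x0  (in 7 steps)

Reduction:
  start: ¬((x0 ∧ x0) ∨ (F ∧ x0))
  [1] ¬(x0 ∧ x0) ∧ ¬(F ∧ x0)
  [2] (¬x0 ∨ ¬x0) ∧ ¬(F ∧ x0)
  [3] ¬x0 ∧ ¬(F ∧ x0)
  [4] ¬x0 ∧ (¬F ∨ ¬x0)
  [5] ¬x0 ∧ (T ∨ ¬x0)
  [6] ¬x0 ∧ T
  [7] ¬x0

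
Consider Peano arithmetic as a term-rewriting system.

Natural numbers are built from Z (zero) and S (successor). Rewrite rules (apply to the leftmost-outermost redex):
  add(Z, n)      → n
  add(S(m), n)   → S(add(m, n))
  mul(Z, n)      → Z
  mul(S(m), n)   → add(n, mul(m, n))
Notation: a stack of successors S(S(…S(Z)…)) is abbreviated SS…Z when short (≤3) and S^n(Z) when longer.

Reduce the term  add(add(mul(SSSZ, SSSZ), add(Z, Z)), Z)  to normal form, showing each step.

Answer: normal form = S^9(Z)  (in 37 steps)

Reduction:
  start: add(add(mul(SSSZ, SSSZ), add(Z, Z)), Z)
  →1  add(add(add(SSSZ, mul(SSZ, SSSZ)), add(Z, Z)), Z)
  →2  add(add(S(add(SSZ, mul(SSZ, SSSZ))), add(Z, Z)), Z)
  →3  add(S(add(add(SSZ, mul(SSZ, SSSZ)), add(Z, Z))), Z)
  →4  S(add(add(add(SSZ, mul(SSZ, SSSZ)), add(Z, Z)), Z))
  →5  S(add(add(S(add(SZ, mul(SSZ, SSSZ))), add(Z, Z)), Z))
  →6  S(add(S(add(add(SZ, mul(SSZ, SSSZ)), add(Z, Z))), Z))
  →7  S(S(add(add(add(SZ, mul(SSZ, SSSZ)), add(Z, Z)), Z)))
  →8  S(S(add(add(S(add(Z, mul(SSZ, SSSZ))), add(Z, Z)), Z)))
  →9  S(S(add(S(add(add(Z, mul(SSZ, SSSZ)), add(Z, Z))), Z)))
  →10  S(S(S(add(add(add(Z, mul(SSZ, SSSZ)), add(Z, Z)), Z))))
  →11  S(S(S(add(add(mul(SSZ, SSSZ), add(Z, Z)), Z))))
  →12  S(S(S(add(add(add(SSSZ, mul(SZ, SSSZ)), add(Z, Z)), Z))))
  →13  S(S(S(add(add(S(add(SSZ, mul(SZ, SSSZ))), add(Z, Z)), Z))))
  →14  S(S(S(add(S(add(add(SSZ, mul(SZ, SSSZ)), add(Z, Z))), Z))))
  →15  S(S(S(S(add(add(add(SSZ, mul(SZ, SSSZ)), add(Z, Z)), Z)))))
  →16  S(S(S(S(add(add(S(add(SZ, mul(SZ, SSSZ))), add(Z, Z)), Z)))))
  →17  S(S(S(S(add(S(add(add(SZ, mul(SZ, SSSZ)), add(Z, Z))), Z)))))
  →18  S(S(S(S(S(add(add(add(SZ, mul(SZ, SSSZ)), add(Z, Z)), Z))))))
  →19  S(S(S(S(S(add(add(S(add(Z, mul(SZ, SSSZ))), add(Z, Z)), Z))))))
  →20  S(S(S(S(S(add(S(add(add(Z, mul(SZ, SSSZ)), add(Z, Z))), Z))))))
  →21  S(S(S(S(S(S(add(add(add(Z, mul(SZ, SSSZ)), add(Z, Z)), Z)))))))
  →22  S(S(S(S(S(S(add(add(mul(SZ, SSSZ), add(Z, Z)), Z)))))))
  →23  S(S(S(S(S(S(add(add(add(SSSZ, mul(Z, SSSZ)), add(Z, Z)), Z)))))))
  →24  S(S(S(S(S(S(add(add(S(add(SSZ, mul(Z, SSSZ))), add(Z, Z)), Z)))))))
  →25  S(S(S(S(S(S(add(S(add(add(SSZ, mul(Z, SSSZ)), add(Z, Z))), Z)))))))
  →26  S(S(S(S(S(S(S(add(add(add(SSZ, mul(Z, SSSZ)), add(Z, Z)), Z))))))))
  →27  S(S(S(S(S(S(S(add(add(S(add(SZ, mul(Z, SSSZ))), add(Z, Z)), Z))))))))
  →28  S(S(S(S(S(S(S(add(S(add(add(SZ, mul(Z, SSSZ)), add(Z, Z))), Z))))))))
  →29  S(S(S(S(S(S(S(S(add(add(add(SZ, mul(Z, SSSZ)), add(Z, Z)), Z)))))))))
  →30  S(S(S(S(S(S(S(S(add(add(S(add(Z, mul(Z, SSSZ))), add(Z, Z)), Z)))))))))
  →31  S(S(S(S(S(S(S(S(add(S(add(add(Z, mul(Z, SSSZ)), add(Z, Z))), Z)))))))))
  →32  S(S(S(S(S(S(S(S(S(add(add(add(Z, mul(Z, SSSZ)), add(Z, Z)), Z))))))))))
  →33  S(S(S(S(S(S(S(S(S(add(add(mul(Z, SSSZ), add(Z, Z)), Z))))))))))
  →34  S(S(S(S(S(S(S(S(S(add(add(Z, add(Z, Z)), Z))))))))))
  →35  S(S(S(S(S(S(S(S(S(add(add(Z, Z), Z))))))))))
  →36  S(S(S(S(S(S(S(S(S(add(Z, Z))))))))))
  →37  S^9(Z)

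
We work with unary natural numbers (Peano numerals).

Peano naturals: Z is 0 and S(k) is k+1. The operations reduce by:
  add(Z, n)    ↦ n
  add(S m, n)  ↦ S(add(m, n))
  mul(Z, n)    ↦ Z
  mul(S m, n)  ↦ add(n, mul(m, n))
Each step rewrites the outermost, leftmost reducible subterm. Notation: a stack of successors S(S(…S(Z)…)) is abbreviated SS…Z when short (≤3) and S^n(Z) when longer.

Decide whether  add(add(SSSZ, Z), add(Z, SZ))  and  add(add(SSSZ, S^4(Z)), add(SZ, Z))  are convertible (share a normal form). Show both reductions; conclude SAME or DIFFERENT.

Term A:
  start: add(add(SSSZ, Z), add(Z, SZ))
  step 1: add(S(add(SSZ, Z)), add(Z, SZ))
  step 2: S(add(add(SSZ, Z), add(Z, SZ)))
  step 3: S(add(S(add(SZ, Z)), add(Z, SZ)))
  step 4: S(S(add(add(SZ, Z), add(Z, SZ))))
  step 5: S(S(add(S(add(Z, Z)), add(Z, SZ))))
  step 6: S(S(S(add(add(Z, Z), add(Z, SZ)))))
  step 7: S(S(S(add(Z, add(Z, SZ)))))
  step 8: S(S(S(add(Z, SZ))))
  step 9: S^4(Z)

Term B:
  start: add(add(SSSZ, S^4(Z)), add(SZ, Z))
  step 1: add(S(add(SSZ, S^4(Z))), add(SZ, Z))
  step 2: S(add(add(SSZ, S^4(Z)), add(SZ, Z)))
  step 3: S(add(S(add(SZ, S^4(Z))), add(SZ, Z)))
  step 4: S(S(add(add(SZ, S^4(Z)), add(SZ, Z))))
  step 5: S(S(add(S(add(Z, S^4(Z))), add(SZ, Z))))
  step 6: S(S(S(add(add(Z, S^4(Z)), add(SZ, Z)))))
  step 7: S(S(S(add(S^4(Z), add(SZ, Z)))))
  step 8: S(S(S(S(add(SSSZ, add(SZ, Z))))))
  step 9: S(S(S(S(S(add(SSZ, add(SZ, Z)))))))
  step 10: S(S(S(S(S(S(add(SZ, add(SZ, Z))))))))
  step 11: S(S(S(S(S(S(S(add(Z, add(SZ, Z)))))))))
  step 12: S(S(S(S(S(S(S(add(SZ, Z))))))))
  step 13: S(S(S(S(S(S(S(S(add(Z, Z)))))))))
  step 14: S^8(Z)

Answer: DIFFERENT — A ⇓ S^4(Z), B ⇓ S^8(Z)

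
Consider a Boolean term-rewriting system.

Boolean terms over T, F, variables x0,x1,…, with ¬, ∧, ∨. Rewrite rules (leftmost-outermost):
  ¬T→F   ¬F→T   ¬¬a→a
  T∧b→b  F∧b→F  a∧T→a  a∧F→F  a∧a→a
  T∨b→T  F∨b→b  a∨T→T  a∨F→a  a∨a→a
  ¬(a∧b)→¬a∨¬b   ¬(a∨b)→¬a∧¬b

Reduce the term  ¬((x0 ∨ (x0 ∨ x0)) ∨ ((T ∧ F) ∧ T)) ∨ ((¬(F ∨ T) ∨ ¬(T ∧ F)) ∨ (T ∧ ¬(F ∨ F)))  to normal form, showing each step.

Answer: normal form = T  (in 23 steps)

Working:
  start: ¬((x0 ∨ (x0 ∨ x0)) ∨ ((T ∧ F) ∧ T)) ∨ ((¬(F ∨ T) ∨ ¬(T ∧ F)) ∨ (T ∧ ¬(F ∨ F)))
  step 1: (¬(x0 ∨ (x0 ∨ x0)) ∧ ¬((T ∧ F) ∧ T)) ∨ ((¬(F ∨ T) ∨ ¬(T ∧ F)) ∨ (T ∧ ¬(F ∨ F)))
  step 2: ((¬x0 ∧ ¬(x0 ∨ x0)) ∧ ¬((T ∧ F) ∧ T)) ∨ ((¬(F ∨ T) ∨ ¬(T ∧ F)) ∨ (T ∧ ¬(F ∨ F)))
  step 3: ((¬x0 ∧ (¬x0 ∧ ¬x0)) ∧ ¬((T ∧ F) ∧ T)) ∨ ((¬(F ∨ T) ∨ ¬(T ∧ F)) ∨ (T ∧ ¬(F ∨ F)))
  step 4: ((¬x0 ∧ ¬x0) ∧ ¬((T ∧ F) ∧ T)) ∨ ((¬(F ∨ T) ∨ ¬(T ∧ F)) ∨ (T ∧ ¬(F ∨ F)))
  step 5: (¬x0 ∧ ¬((T ∧ F) ∧ T)) ∨ ((¬(F ∨ T) ∨ ¬(T ∧ F)) ∨ (T ∧ ¬(F ∨ F)))
  step 6: (¬x0 ∧ (¬(T ∧ F) ∨ ¬T)) ∨ ((¬(F ∨ T) ∨ ¬(T ∧ F)) ∨ (T ∧ ¬(F ∨ F)))
  step 7: (¬x0 ∧ ((¬T ∨ ¬F) ∨ ¬T)) ∨ ((¬(F ∨ T) ∨ ¬(T ∧ F)) ∨ (T ∧ ¬(F ∨ F)))
  step 8: (¬x0 ∧ ((F ∨ ¬F) ∨ ¬T)) ∨ ((¬(F ∨ T) ∨ ¬(T ∧ F)) ∨ (T ∧ ¬(F ∨ F)))
  step 9: (¬x0 ∧ (¬F ∨ ¬T)) ∨ ((¬(F ∨ T) ∨ ¬(T ∧ F)) ∨ (T ∧ ¬(F ∨ F)))
  step 10: (¬x0 ∧ (T ∨ ¬T)) ∨ ((¬(F ∨ T) ∨ ¬(T ∧ F)) ∨ (T ∧ ¬(F ∨ F)))
  step 11: (¬x0 ∧ T) ∨ ((¬(F ∨ T) ∨ ¬(T ∧ F)) ∨ (T ∧ ¬(F ∨ F)))
  step 12: ¬x0 ∨ ((¬(F ∨ T) ∨ ¬(T ∧ F)) ∨ (T ∧ ¬(F ∨ F)))
  step 13: ¬x0 ∨ (((¬F ∧ ¬T) ∨ ¬(T ∧ F)) ∨ (T ∧ ¬(F ∨ F)))
  step 14: ¬x0 ∨ (((T ∧ ¬T) ∨ ¬(T ∧ F)) ∨ (T ∧ ¬(F ∨ F)))
  step 15: ¬x0 ∨ ((¬T ∨ ¬(T ∧ F)) ∨ (T ∧ ¬(F ∨ F)))
  step 16: ¬x0 ∨ ((F ∨ ¬(T ∧ F)) ∨ (T ∧ ¬(F ∨ F)))
  step 17: ¬x0 ∨ (¬(T ∧ F) ∨ (T ∧ ¬(F ∨ F)))
  step 18: ¬x0 ∨ ((¬T ∨ ¬F) ∨ (T ∧ ¬(F ∨ F)))
  step 19: ¬x0 ∨ ((F ∨ ¬F) ∨ (T ∧ ¬(F ∨ F)))
  step 20: ¬x0 ∨ (¬F ∨ (T ∧ ¬(F ∨ F)))
  step 21: ¬x0 ∨ (T ∨ (T ∧ ¬(F ∨ F)))
  step 22: ¬x0 ∨ T
  step 23: T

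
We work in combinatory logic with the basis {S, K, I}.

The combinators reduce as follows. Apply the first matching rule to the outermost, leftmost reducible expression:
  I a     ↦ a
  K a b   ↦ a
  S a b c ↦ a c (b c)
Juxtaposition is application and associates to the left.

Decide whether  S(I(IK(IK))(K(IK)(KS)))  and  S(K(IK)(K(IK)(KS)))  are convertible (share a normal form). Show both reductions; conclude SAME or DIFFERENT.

Answer: SAME — A ⇓ SK, B ⇓ SK

Derivation:
Term A:
  start: S(I(IK(IK))(K(IK)(KS)))
  step 1: S(IK(IK)(K(IK)(KS)))
  step 2: S(K(IK)(K(IK)(KS)))
  step 3: S(IK)
  step 4: SK

Term B:
  start: S(K(IK)(K(IK)(KS)))
  step 1: S(IK)
  step 2: SK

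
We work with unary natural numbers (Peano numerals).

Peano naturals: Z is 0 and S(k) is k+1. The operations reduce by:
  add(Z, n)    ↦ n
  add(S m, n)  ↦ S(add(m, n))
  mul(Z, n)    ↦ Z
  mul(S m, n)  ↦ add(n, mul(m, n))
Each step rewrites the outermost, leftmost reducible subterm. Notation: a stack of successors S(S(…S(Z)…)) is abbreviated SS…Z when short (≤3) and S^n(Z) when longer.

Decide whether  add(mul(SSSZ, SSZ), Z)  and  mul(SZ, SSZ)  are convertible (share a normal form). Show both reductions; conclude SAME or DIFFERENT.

Answer: DIFFERENT — A ⇓ S^6(Z), B ⇓ SSZ

Working:
Term A:
  start: add(mul(SSSZ, SSZ), Z)
  →1  add(add(SSZ, mul(SSZ, SSZ)), Z)
  →2  add(S(add(SZ, mul(SSZ, SSZ))), Z)
  →3  S(add(add(SZ, mul(SSZ, SSZ)), Z))
  →4  S(add(S(add(Z, mul(SSZ, SSZ))), Z))
  →5  S(S(add(add(Z, mul(SSZ, SSZ)), Z)))
  →6  S(S(add(mul(SSZ, SSZ), Z)))
  →7  S(S(add(add(SSZ, mul(SZ, SSZ)), Z)))
  →8  S(S(add(S(add(SZ, mul(SZ, SSZ))), Z)))
  →9  S(S(S(add(add(SZ, mul(SZ, SSZ)), Z))))
  →10  S(S(S(add(S(add(Z, mul(SZ, SSZ))), Z))))
  →11  S(S(S(S(add(add(Z, mul(SZ, SSZ)), Z)))))
  →12  S(S(S(S(add(mul(SZ, SSZ), Z)))))
  →13  S(S(S(S(add(add(SSZ, mul(Z, SSZ)), Z)))))
  →14  S(S(S(S(add(S(add(SZ, mul(Z, SSZ))), Z)))))
  →15  S(S(S(S(S(add(add(SZ, mul(Z, SSZ)), Z))))))
  →16  S(S(S(S(S(add(S(add(Z, mul(Z, SSZ))), Z))))))
  →17  S(S(S(S(S(S(add(add(Z, mul(Z, SSZ)), Z)))))))
  →18  S(S(S(S(S(S(add(mul(Z, SSZ), Z)))))))
  →19  S(S(S(S(S(S(add(Z, Z)))))))
  →20  S^6(Z)

Term B:
  start: mul(SZ, SSZ)
  →1  add(SSZ, mul(Z, SSZ))
  →2  S(add(SZ, mul(Z, SSZ)))
  →3  S(S(add(Z, mul(Z, SSZ))))
  →4  S(S(mul(Z, SSZ)))
  →5  SSZ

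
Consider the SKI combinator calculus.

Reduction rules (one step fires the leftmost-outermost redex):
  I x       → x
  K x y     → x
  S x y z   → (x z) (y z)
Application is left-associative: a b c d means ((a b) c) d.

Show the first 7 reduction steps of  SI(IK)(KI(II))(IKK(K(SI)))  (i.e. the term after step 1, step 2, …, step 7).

Answer: after 7 steps: I

Reduction:
  start: SI(IK)(KI(II))(IKK(K(SI)))
  →1  I(KI(II))(IK(KI(II)))(IKK(K(SI)))
  →2  KI(II)(IK(KI(II)))(IKK(K(SI)))
  →3  I(IK(KI(II)))(IKK(K(SI)))
  →4  IK(KI(II))(IKK(K(SI)))
  →5  K(KI(II))(IKK(K(SI)))
  →6  KI(II)
  →7  I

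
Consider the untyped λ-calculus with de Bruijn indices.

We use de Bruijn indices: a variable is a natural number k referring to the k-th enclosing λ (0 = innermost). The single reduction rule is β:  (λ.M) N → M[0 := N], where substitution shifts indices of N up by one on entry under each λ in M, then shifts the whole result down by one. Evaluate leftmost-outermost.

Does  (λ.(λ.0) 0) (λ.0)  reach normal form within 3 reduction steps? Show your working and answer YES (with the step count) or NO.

  start: (λ.(λ.0) 0) (λ.0)
  step 1: (λ.0) (λ.0)
  step 2: λ.0

Answer: YES — reaches normal form λ.0 in 2 ≤ 3 steps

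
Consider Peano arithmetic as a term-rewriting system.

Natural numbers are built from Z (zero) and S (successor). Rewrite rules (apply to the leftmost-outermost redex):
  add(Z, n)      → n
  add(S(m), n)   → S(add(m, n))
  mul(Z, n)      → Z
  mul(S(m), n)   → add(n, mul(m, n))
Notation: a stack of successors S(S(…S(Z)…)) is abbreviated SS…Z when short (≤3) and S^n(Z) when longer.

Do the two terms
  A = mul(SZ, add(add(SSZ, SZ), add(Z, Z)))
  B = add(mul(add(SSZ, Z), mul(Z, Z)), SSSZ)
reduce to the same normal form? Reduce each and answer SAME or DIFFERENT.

Term A:
  start: mul(SZ, add(add(SSZ, SZ), add(Z, Z)))
  step 1: add(add(add(SSZ, SZ), add(Z, Z)), mul(Z, add(add(SSZ, SZ), add(Z, Z))))
  step 2: add(add(S(add(SZ, SZ)), add(Z, Z)), mul(Z, add(add(SSZ, SZ), add(Z, Z))))
  step 3: add(S(add(add(SZ, SZ), add(Z, Z))), mul(Z, add(add(SSZ, SZ), add(Z, Z))))
  step 4: S(add(add(add(SZ, SZ), add(Z, Z)), mul(Z, add(add(SSZ, SZ), add(Z, Z)))))
  step 5: S(add(add(S(add(Z, SZ)), add(Z, Z)), mul(Z, add(add(SSZ, SZ), add(Z, Z)))))
  step 6: S(add(S(add(add(Z, SZ), add(Z, Z))), mul(Z, add(add(SSZ, SZ), add(Z, Z)))))
  step 7: S(S(add(add(add(Z, SZ), add(Z, Z)), mul(Z, add(add(SSZ, SZ), add(Z, Z))))))
  step 8: S(S(add(add(SZ, add(Z, Z)), mul(Z, add(add(SSZ, SZ), add(Z, Z))))))
  step 9: S(S(add(S(add(Z, add(Z, Z))), mul(Z, add(add(SSZ, SZ), add(Z, Z))))))
  step 10: S(S(S(add(add(Z, add(Z, Z)), mul(Z, add(add(SSZ, SZ), add(Z, Z)))))))
  step 11: S(S(S(add(add(Z, Z), mul(Z, add(add(SSZ, SZ), add(Z, Z)))))))
  step 12: S(S(S(add(Z, mul(Z, add(add(SSZ, SZ), add(Z, Z)))))))
  step 13: S(S(S(mul(Z, add(add(SSZ, SZ), add(Z, Z))))))
  step 14: SSSZ

Term B:
  start: add(mul(add(SSZ, Z), mul(Z, Z)), SSSZ)
  step 1: add(mul(S(add(SZ, Z)), mul(Z, Z)), SSSZ)
  step 2: add(add(mul(Z, Z), mul(add(SZ, Z), mul(Z, Z))), SSSZ)
  step 3: add(add(Z, mul(add(SZ, Z), mul(Z, Z))), SSSZ)
  step 4: add(mul(add(SZ, Z), mul(Z, Z)), SSSZ)
  step 5: add(mul(S(add(Z, Z)), mul(Z, Z)), SSSZ)
  step 6: add(add(mul(Z, Z), mul(add(Z, Z), mul(Z, Z))), SSSZ)
  step 7: add(add(Z, mul(add(Z, Z), mul(Z, Z))), SSSZ)
  step 8: add(mul(add(Z, Z), mul(Z, Z)), SSSZ)
  step 9: add(mul(Z, mul(Z, Z)), SSSZ)
  step 10: add(Z, SSSZ)
  step 11: SSSZ

Answer: SAME — A ⇓ SSSZ, B ⇓ SSSZ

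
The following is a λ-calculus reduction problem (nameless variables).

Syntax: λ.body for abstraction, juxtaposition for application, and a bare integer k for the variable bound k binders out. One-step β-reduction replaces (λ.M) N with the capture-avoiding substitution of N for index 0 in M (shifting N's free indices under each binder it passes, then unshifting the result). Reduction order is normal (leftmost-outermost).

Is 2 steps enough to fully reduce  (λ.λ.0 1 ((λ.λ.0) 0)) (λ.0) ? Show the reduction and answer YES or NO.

Answer: YES — reaches normal form λ.0 (λ.0) (λ.0) in 2 ≤ 2 steps

Derivation:
  start: (λ.λ.0 1 ((λ.λ.0) 0)) (λ.0)
  [1] λ.0 (λ.0) ((λ.λ.0) 0)
  [2] λ.0 (λ.0) (λ.0)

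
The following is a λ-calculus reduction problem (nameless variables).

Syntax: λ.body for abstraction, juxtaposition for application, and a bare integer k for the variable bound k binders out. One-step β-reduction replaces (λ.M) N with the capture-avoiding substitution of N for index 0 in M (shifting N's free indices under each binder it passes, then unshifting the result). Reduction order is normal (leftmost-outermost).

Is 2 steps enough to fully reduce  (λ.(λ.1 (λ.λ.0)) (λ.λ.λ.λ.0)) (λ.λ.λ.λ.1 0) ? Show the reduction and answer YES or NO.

  start: (λ.(λ.1 (λ.λ.0)) (λ.λ.λ.λ.0)) (λ.λ.λ.λ.1 0)
  step 1: (λ.(λ.λ.λ.λ.1 0) (λ.λ.0)) (λ.λ.λ.λ.0)
  step 2: (λ.λ.λ.λ.1 0) (λ.λ.0)

Answer: NO — after 2 steps the term is (λ.λ.λ.λ.1 0) (λ.λ.0), not yet normal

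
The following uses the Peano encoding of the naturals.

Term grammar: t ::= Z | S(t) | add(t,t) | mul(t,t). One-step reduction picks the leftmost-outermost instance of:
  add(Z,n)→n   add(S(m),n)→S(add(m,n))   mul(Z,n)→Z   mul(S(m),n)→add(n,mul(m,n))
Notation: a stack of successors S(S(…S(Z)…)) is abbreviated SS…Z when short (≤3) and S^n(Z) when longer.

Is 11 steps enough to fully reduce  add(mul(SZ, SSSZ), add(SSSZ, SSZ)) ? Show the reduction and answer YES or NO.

Answer: NO — after 11 steps the term is S(S(S(S(add(SSZ, SSZ))))), not yet normal

Derivation:
  start: add(mul(SZ, SSSZ), add(SSSZ, SSZ))
  step 1: add(add(SSSZ, mul(Z, SSSZ)), add(SSSZ, SSZ))
  step 2: add(S(add(SSZ, mul(Z, SSSZ))), add(SSSZ, SSZ))
  step 3: S(add(add(SSZ, mul(Z, SSSZ)), add(SSSZ, SSZ)))
  step 4: S(add(S(add(SZ, mul(Z, SSSZ))), add(SSSZ, SSZ)))
  step 5: S(S(add(add(SZ, mul(Z, SSSZ)), add(SSSZ, SSZ))))
  step 6: S(S(add(S(add(Z, mul(Z, SSSZ))), add(SSSZ, SSZ))))
  step 7: S(S(S(add(add(Z, mul(Z, SSSZ)), add(SSSZ, SSZ)))))
  step 8: S(S(S(add(mul(Z, SSSZ), add(SSSZ, SSZ)))))
  step 9: S(S(S(add(Z, add(SSSZ, SSZ)))))
  step 10: S(S(S(add(SSSZ, SSZ))))
  step 11: S(S(S(S(add(SSZ, SSZ)))))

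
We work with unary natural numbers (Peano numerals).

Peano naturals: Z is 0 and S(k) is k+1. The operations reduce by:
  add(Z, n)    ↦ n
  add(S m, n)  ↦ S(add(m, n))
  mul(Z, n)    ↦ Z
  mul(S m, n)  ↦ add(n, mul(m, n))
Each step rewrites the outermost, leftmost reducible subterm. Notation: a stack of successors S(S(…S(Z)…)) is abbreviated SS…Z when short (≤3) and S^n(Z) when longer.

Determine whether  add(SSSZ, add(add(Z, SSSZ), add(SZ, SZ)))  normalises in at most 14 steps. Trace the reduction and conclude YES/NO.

  start: add(SSSZ, add(add(Z, SSSZ), add(SZ, SZ)))
  [1] S(add(SSZ, add(add(Z, SSSZ), add(SZ, SZ))))
  [2] S(S(add(SZ, add(add(Z, SSSZ), add(SZ, SZ)))))
  [3] S(S(S(add(Z, add(add(Z, SSSZ), add(SZ, SZ))))))
  [4] S(S(S(add(add(Z, SSSZ), add(SZ, SZ)))))
  [5] S(S(S(add(SSSZ, add(SZ, SZ)))))
  [6] S(S(S(S(add(SSZ, add(SZ, SZ))))))
  [7] S(S(S(S(S(add(SZ, add(SZ, SZ)))))))
  [8] S(S(S(S(S(S(add(Z, add(SZ, SZ))))))))
  [9] S(S(S(S(S(S(add(SZ, SZ)))))))
  [10] S(S(S(S(S(S(S(add(Z, SZ))))))))
  [11] S^8(Z)

Answer: YES — reaches normal form S^8(Z) in 11 ≤ 14 steps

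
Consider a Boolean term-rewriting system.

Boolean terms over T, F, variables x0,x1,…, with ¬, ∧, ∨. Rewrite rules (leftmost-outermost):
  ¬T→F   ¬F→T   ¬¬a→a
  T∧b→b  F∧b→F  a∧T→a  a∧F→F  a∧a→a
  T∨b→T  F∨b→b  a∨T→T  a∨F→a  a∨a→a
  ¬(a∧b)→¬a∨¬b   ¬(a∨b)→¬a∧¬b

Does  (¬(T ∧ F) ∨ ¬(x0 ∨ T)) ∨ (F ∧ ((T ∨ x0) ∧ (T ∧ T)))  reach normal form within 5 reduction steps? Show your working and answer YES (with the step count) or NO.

Answer: NO — after 5 steps the term is T ∨ (F ∧ ((T ∨ x0) ∧ (T ∧ T))), not yet normal

Reduction:
  start: (¬(T ∧ F) ∨ ¬(x0 ∨ T)) ∨ (F ∧ ((T ∨ x0) ∧ (T ∧ T)))
  step 1: ((¬T ∨ ¬F) ∨ ¬(x0 ∨ T)) ∨ (F ∧ ((T ∨ x0) ∧ (T ∧ T)))
  step 2: ((F ∨ ¬F) ∨ ¬(x0 ∨ T)) ∨ (F ∧ ((T ∨ x0) ∧ (T ∧ T)))
  step 3: (¬F ∨ ¬(x0 ∨ T)) ∨ (F ∧ ((T ∨ x0) ∧ (T ∧ T)))
  step 4: (T ∨ ¬(x0 ∨ T)) ∨ (F ∧ ((T ∨ x0) ∧ (T ∧ T)))
  step 5: T ∨ (F ∧ ((T ∨ x0) ∧ (T ∧ T)))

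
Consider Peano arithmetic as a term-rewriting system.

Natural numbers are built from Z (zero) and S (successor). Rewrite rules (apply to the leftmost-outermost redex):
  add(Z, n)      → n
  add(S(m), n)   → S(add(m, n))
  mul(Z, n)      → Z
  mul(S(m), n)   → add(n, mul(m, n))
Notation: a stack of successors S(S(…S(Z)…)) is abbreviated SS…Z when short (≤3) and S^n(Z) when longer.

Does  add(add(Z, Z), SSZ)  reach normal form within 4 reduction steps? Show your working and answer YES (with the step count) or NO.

  start: add(add(Z, Z), SSZ)
  [1] add(Z, SSZ)
  [2] SSZ

Answer: YES — reaches normal form SSZ in 2 ≤ 4 steps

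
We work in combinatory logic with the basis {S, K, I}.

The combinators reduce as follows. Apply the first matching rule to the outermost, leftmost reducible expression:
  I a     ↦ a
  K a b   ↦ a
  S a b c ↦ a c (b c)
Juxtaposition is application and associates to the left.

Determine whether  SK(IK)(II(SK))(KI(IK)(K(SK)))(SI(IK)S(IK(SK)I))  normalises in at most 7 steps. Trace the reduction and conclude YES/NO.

Answer: NO — after 7 steps the term is IS(IKS)(IK(SK)I), not yet normal

Derivation:
  start: SK(IK)(II(SK))(KI(IK)(K(SK)))(SI(IK)S(IK(SK)I))
  →1  K(II(SK))(IK(II(SK)))(KI(IK)(K(SK)))(SI(IK)S(IK(SK)I))
  →2  II(SK)(KI(IK)(K(SK)))(SI(IK)S(IK(SK)I))
  →3  I(SK)(KI(IK)(K(SK)))(SI(IK)S(IK(SK)I))
  →4  SK(KI(IK)(K(SK)))(SI(IK)S(IK(SK)I))
  →5  K(SI(IK)S(IK(SK)I))(KI(IK)(K(SK))(SI(IK)S(IK(SK)I)))
  →6  SI(IK)S(IK(SK)I)
  →7  IS(IKS)(IK(SK)I)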